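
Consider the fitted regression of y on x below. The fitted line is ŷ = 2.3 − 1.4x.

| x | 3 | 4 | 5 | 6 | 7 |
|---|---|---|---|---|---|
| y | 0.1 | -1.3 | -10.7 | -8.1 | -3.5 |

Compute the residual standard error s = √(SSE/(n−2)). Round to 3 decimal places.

x=3: ŷ = 2.3 − 1.4·3 = -1.9; e = 0.1 − (-1.9) = 2
x=4: ŷ = 2.3 − 1.4·4 = -3.3; e = -1.3 − (-3.3) = 2
x=5: ŷ = 2.3 − 1.4·5 = -4.7; e = -10.7 − (-4.7) = -6
x=6: ŷ = 2.3 − 1.4·6 = -6.1; e = -8.1 − (-6.1) = -2
x=7: ŷ = 2.3 − 1.4·7 = -7.5; e = -3.5 − (-7.5) = 4
SSE = 4 + 4 + 36 + 4 + 16 = 64
s = √(64/3) = √21.3333 ≈ 4.619

s = 4.619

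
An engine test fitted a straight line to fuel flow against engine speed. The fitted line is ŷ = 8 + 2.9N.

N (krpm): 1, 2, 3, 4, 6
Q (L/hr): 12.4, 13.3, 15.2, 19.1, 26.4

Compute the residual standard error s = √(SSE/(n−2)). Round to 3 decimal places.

N=1: ŷ = 8 + 2.9·1 = 10.9; r = 12.4 − 10.9 = 1.5
N=2: ŷ = 8 + 2.9·2 = 13.8; r = 13.3 − 13.8 = -0.5
N=3: ŷ = 8 + 2.9·3 = 16.7; r = 15.2 − 16.7 = -1.5
N=4: ŷ = 8 + 2.9·4 = 19.6; r = 19.1 − 19.6 = -0.5
N=6: ŷ = 8 + 2.9·6 = 25.4; r = 26.4 − 25.4 = 1
SSE = 2.25 + 0.25 + 2.25 + 0.25 + 1 = 6
s = √(6/3) = √2 ≈ 1.414

s = 1.414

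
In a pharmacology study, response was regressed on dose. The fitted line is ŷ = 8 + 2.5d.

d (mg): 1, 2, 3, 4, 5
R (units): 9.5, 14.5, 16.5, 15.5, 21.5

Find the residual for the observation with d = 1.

ŷ = 8 + 2.5·1 = 10.5
e = 9.5 − 10.5 = -1

e = -1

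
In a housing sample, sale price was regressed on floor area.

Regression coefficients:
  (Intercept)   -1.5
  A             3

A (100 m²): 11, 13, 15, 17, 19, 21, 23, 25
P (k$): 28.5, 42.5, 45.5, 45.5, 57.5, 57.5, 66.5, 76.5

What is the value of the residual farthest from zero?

e = 5

A=11: P̂ = -1.5 + 3·11 = 31.5; e = 28.5 − 31.5 = -3
A=13: P̂ = -1.5 + 3·13 = 37.5; e = 42.5 − 37.5 = 5
A=15: P̂ = -1.5 + 3·15 = 43.5; e = 45.5 − 43.5 = 2
A=17: P̂ = -1.5 + 3·17 = 49.5; e = 45.5 − 49.5 = -4
A=19: P̂ = -1.5 + 3·19 = 55.5; e = 57.5 − 55.5 = 2
A=21: P̂ = -1.5 + 3·21 = 61.5; e = 57.5 − 61.5 = -4
A=23: P̂ = -1.5 + 3·23 = 67.5; e = 66.5 − 67.5 = -1
A=25: P̂ = -1.5 + 3·25 = 73.5; e = 76.5 − 73.5 = 3
Largest |e| is 5 at A = 13, residual 5.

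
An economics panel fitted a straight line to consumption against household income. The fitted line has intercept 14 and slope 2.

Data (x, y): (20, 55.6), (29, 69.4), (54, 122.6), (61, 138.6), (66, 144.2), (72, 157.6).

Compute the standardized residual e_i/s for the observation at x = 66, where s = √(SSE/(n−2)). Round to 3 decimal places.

-0.808

x=20: ŷ = 14 + 2·20 = 54; e = 55.6 − 54 = 1.6
x=29: ŷ = 14 + 2·29 = 72; e = 69.4 − 72 = -2.6
x=54: ŷ = 14 + 2·54 = 122; e = 122.6 − 122 = 0.6
x=61: ŷ = 14 + 2·61 = 136; e = 138.6 − 136 = 2.6
x=66: ŷ = 14 + 2·66 = 146; e = 144.2 − 146 = -1.8
x=72: ŷ = 14 + 2·72 = 158; e = 157.6 − 158 = -0.4
SSE = 2.56 + 6.76 + 0.36 + 6.76 + 3.24 + 0.16 = 19.84
s = √(19.84/4) = 2.22711
e/s = -1.8 / 2.22711 = -0.808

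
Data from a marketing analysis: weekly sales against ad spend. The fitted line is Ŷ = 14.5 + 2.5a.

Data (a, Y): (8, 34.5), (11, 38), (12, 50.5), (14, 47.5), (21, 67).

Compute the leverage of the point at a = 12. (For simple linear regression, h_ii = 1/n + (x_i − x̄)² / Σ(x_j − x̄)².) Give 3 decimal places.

ā = (8 + 11 + 12 + 14 + 21)/5 = 13.2
Σ(a − ā)² = 27.04 + 4.84 + 1.44 + 0.64 + 60.84 = 94.8
h = 1/5 + (-1.2)²/94.8 = 0.2 + 0.0151899 = 0.215

h = 0.215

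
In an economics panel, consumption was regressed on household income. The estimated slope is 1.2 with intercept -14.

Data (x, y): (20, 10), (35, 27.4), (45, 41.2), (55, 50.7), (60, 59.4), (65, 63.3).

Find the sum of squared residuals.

SSE = 5.94

x=20: ŷ = -14 + 1.2·20 = 10; r = 10 − 10 = 0
x=35: ŷ = -14 + 1.2·35 = 28; r = 27.4 − 28 = -0.6
x=45: ŷ = -14 + 1.2·45 = 40; r = 41.2 − 40 = 1.2
x=55: ŷ = -14 + 1.2·55 = 52; r = 50.7 − 52 = -1.3
x=60: ŷ = -14 + 1.2·60 = 58; r = 59.4 − 58 = 1.4
x=65: ŷ = -14 + 1.2·65 = 64; r = 63.3 − 64 = -0.7
SSE = 0 + 0.36 + 1.44 + 1.69 + 1.96 + 0.49 = 5.94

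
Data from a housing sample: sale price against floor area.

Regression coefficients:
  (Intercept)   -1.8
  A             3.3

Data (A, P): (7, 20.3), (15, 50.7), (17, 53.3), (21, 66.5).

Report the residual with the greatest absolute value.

A=7: P̂ = -1.8 + 3.3·7 = 21.3; r = 20.3 − 21.3 = -1
A=15: P̂ = -1.8 + 3.3·15 = 47.7; r = 50.7 − 47.7 = 3
A=17: P̂ = -1.8 + 3.3·17 = 54.3; r = 53.3 − 54.3 = -1
A=21: P̂ = -1.8 + 3.3·21 = 67.5; r = 66.5 − 67.5 = -1
Largest |r| is 3 at A = 15, residual 3.

r = 3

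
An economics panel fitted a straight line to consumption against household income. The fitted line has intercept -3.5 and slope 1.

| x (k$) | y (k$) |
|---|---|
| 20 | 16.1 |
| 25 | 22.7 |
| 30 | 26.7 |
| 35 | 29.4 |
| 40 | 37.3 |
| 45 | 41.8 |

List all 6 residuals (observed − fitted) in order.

x=20: ŷ = -3.5 + 20 = 16.5; e = 16.1 − 16.5 = -0.4
x=25: ŷ = -3.5 + 25 = 21.5; e = 22.7 − 21.5 = 1.2
x=30: ŷ = -3.5 + 30 = 26.5; e = 26.7 − 26.5 = 0.2
x=35: ŷ = -3.5 + 35 = 31.5; e = 29.4 − 31.5 = -2.1
x=40: ŷ = -3.5 + 40 = 36.5; e = 37.3 − 36.5 = 0.8
x=45: ŷ = -3.5 + 45 = 41.5; e = 41.8 − 41.5 = 0.3

-0.4, 1.2, 0.2, -2.1, 0.8, 0.3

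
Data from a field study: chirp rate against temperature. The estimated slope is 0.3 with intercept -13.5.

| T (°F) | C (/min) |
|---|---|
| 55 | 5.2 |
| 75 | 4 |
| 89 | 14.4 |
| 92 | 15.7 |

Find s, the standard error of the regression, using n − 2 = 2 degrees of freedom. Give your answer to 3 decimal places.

s = 4.113

T=55: Ĉ = -13.5 + 0.3·55 = 3; e = 5.2 − 3 = 2.2
T=75: Ĉ = -13.5 + 0.3·75 = 9; e = 4 − 9 = -5
T=89: Ĉ = -13.5 + 0.3·89 = 13.2; e = 14.4 − 13.2 = 1.2
T=92: Ĉ = -13.5 + 0.3·92 = 14.1; e = 15.7 − 14.1 = 1.6
SSE = 4.84 + 25 + 1.44 + 2.56 = 33.84
s = √(33.84/2) = √16.92 ≈ 4.113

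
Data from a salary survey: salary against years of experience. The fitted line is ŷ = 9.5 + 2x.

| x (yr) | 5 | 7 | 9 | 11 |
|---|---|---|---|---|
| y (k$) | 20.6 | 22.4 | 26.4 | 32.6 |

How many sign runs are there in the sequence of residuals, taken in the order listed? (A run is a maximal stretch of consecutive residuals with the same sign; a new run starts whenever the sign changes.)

3 runs

x=5: ŷ = 9.5 + 2·5 = 19.5; r = 20.6 − 19.5 = 1.1
x=7: ŷ = 9.5 + 2·7 = 23.5; r = 22.4 − 23.5 = -1.1
x=9: ŷ = 9.5 + 2·9 = 27.5; r = 26.4 − 27.5 = -1.1
x=11: ŷ = 9.5 + 2·11 = 31.5; r = 32.6 − 31.5 = 1.1
Signs: + − − +
Runs: +×1, −×2, +×1 → 3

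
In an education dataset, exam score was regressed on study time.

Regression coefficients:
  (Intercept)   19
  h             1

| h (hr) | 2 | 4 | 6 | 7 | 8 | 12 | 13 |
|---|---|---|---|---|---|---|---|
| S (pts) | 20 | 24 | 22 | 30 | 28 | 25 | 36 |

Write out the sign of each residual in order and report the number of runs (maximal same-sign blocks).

h=2: Ŝ = 19 + 2 = 21; e = 20 − 21 = -1
h=4: Ŝ = 19 + 4 = 23; e = 24 − 23 = 1
h=6: Ŝ = 19 + 6 = 25; e = 22 − 25 = -3
h=7: Ŝ = 19 + 7 = 26; e = 30 − 26 = 4
h=8: Ŝ = 19 + 8 = 27; e = 28 − 27 = 1
h=12: Ŝ = 19 + 12 = 31; e = 25 − 31 = -6
h=13: Ŝ = 19 + 13 = 32; e = 36 − 32 = 4
Signs: − + − + + − +
Runs: −×1, +×1, −×1, +×2, −×1, +×1 → 6

6 runs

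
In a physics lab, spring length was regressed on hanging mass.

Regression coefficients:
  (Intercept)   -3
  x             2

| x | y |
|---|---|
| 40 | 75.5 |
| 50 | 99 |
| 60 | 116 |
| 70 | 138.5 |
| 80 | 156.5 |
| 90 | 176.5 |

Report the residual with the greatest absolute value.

x=40: ŷ = -3 + 2·40 = 77; e = 75.5 − 77 = -1.5
x=50: ŷ = -3 + 2·50 = 97; e = 99 − 97 = 2
x=60: ŷ = -3 + 2·60 = 117; e = 116 − 117 = -1
x=70: ŷ = -3 + 2·70 = 137; e = 138.5 − 137 = 1.5
x=80: ŷ = -3 + 2·80 = 157; e = 156.5 − 157 = -0.5
x=90: ŷ = -3 + 2·90 = 177; e = 176.5 − 177 = -0.5
Largest |e| is 2 at x = 50, residual 2.

e = 2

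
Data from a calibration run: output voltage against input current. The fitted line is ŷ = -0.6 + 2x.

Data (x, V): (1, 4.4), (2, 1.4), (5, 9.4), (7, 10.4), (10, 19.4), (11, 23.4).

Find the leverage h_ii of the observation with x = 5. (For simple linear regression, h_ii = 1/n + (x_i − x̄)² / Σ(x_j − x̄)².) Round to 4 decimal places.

h = 0.1786

x̄ = (1 + 2 + 5 + 7 + 10 + 11)/6 = 6
Σ(x − x̄)² = 25 + 16 + 1 + 1 + 16 + 25 = 84
h = 1/6 + (-1)²/84 = 0.166667 + 0.0119048 = 0.1786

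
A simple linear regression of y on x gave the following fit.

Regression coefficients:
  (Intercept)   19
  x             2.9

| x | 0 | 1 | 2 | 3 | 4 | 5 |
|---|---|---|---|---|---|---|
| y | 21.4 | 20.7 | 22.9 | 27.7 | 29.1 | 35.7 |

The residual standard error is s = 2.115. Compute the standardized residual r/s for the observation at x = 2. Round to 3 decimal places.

ŷ = 19 + 2.9·2 = 24.8
r = 22.9 − 24.8 = -1.9
r/s = -1.9 / 2.115 = -0.898

-0.898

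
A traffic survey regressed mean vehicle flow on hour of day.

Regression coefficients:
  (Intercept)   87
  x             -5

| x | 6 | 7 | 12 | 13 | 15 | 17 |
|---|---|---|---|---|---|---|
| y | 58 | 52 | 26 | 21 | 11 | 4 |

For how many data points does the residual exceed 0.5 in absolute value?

x=6: ŷ = 87 − 5·6 = 57; r = 58 − 57 = 1
x=7: ŷ = 87 − 5·7 = 52; r = 52 − 52 = 0
x=12: ŷ = 87 − 5·12 = 27; r = 26 − 27 = -1
x=13: ŷ = 87 − 5·13 = 22; r = 21 − 22 = -1
x=15: ŷ = 87 − 5·15 = 12; r = 11 − 12 = -1
x=17: ŷ = 87 − 5·17 = 2; r = 4 − 2 = 2
|r| > 0.5: x=6 (|r|=1), x=12 (|r|=1), x=13 (|r|=1), x=15 (|r|=1), x=17 (|r|=2) → 5

5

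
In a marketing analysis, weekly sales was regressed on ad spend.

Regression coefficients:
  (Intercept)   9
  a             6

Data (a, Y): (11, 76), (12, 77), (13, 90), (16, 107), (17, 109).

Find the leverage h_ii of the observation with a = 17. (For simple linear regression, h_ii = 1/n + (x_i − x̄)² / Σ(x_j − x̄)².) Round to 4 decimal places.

ā = (11 + 12 + 13 + 16 + 17)/5 = 13.8
Σ(a − ā)² = 7.84 + 3.24 + 0.64 + 4.84 + 10.24 = 26.8
h = 1/5 + (3.2)²/26.8 = 0.2 + 0.38209 = 0.5821

h = 0.5821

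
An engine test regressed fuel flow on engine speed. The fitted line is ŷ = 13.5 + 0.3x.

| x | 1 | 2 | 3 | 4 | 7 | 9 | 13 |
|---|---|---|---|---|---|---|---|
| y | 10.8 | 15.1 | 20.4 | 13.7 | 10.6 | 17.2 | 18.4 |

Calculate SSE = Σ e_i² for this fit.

x=1: ŷ = 13.5 + 0.3·1 = 13.8; e = 10.8 − 13.8 = -3
x=2: ŷ = 13.5 + 0.3·2 = 14.1; e = 15.1 − 14.1 = 1
x=3: ŷ = 13.5 + 0.3·3 = 14.4; e = 20.4 − 14.4 = 6
x=4: ŷ = 13.5 + 0.3·4 = 14.7; e = 13.7 − 14.7 = -1
x=7: ŷ = 13.5 + 0.3·7 = 15.6; e = 10.6 − 15.6 = -5
x=9: ŷ = 13.5 + 0.3·9 = 16.2; e = 17.2 − 16.2 = 1
x=13: ŷ = 13.5 + 0.3·13 = 17.4; e = 18.4 − 17.4 = 1
SSE = 9 + 1 + 36 + 1 + 25 + 1 + 1 = 74

SSE = 74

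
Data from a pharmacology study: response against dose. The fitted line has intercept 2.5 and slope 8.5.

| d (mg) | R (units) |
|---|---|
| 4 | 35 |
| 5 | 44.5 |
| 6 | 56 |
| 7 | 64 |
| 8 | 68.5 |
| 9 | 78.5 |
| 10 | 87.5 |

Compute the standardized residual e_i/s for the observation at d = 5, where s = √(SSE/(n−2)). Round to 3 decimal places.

-0.271

d=4: R̂ = 2.5 + 8.5·4 = 36.5; e = 35 − 36.5 = -1.5
d=5: R̂ = 2.5 + 8.5·5 = 45; e = 44.5 − 45 = -0.5
d=6: R̂ = 2.5 + 8.5·6 = 53.5; e = 56 − 53.5 = 2.5
d=7: R̂ = 2.5 + 8.5·7 = 62; e = 64 − 62 = 2
d=8: R̂ = 2.5 + 8.5·8 = 70.5; e = 68.5 − 70.5 = -2
d=9: R̂ = 2.5 + 8.5·9 = 79; e = 78.5 − 79 = -0.5
d=10: R̂ = 2.5 + 8.5·10 = 87.5; e = 87.5 − 87.5 = 0
SSE = 2.25 + 0.25 + 6.25 + 4 + 4 + 0.25 + 0 = 17
s = √(17/5) = 1.84391
e/s = -0.5 / 1.84391 = -0.271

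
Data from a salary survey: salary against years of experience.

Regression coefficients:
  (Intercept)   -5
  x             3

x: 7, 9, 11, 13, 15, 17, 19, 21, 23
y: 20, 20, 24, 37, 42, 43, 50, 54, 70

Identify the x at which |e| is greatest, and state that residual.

x = 23, e = 6

x=7: ŷ = -5 + 3·7 = 16; e = 20 − 16 = 4
x=9: ŷ = -5 + 3·9 = 22; e = 20 − 22 = -2
x=11: ŷ = -5 + 3·11 = 28; e = 24 − 28 = -4
x=13: ŷ = -5 + 3·13 = 34; e = 37 − 34 = 3
x=15: ŷ = -5 + 3·15 = 40; e = 42 − 40 = 2
x=17: ŷ = -5 + 3·17 = 46; e = 43 − 46 = -3
x=19: ŷ = -5 + 3·19 = 52; e = 50 − 52 = -2
x=21: ŷ = -5 + 3·21 = 58; e = 54 − 58 = -4
x=23: ŷ = -5 + 3·23 = 64; e = 70 − 64 = 6
Largest |e| is 6 at x = 23, residual 6.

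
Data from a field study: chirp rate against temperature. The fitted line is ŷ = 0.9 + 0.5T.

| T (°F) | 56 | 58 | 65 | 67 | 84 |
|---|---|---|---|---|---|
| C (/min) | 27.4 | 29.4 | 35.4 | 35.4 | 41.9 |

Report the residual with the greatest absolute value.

T=56: ŷ = 0.9 + 0.5·56 = 28.9; e = 27.4 − 28.9 = -1.5
T=58: ŷ = 0.9 + 0.5·58 = 29.9; e = 29.4 − 29.9 = -0.5
T=65: ŷ = 0.9 + 0.5·65 = 33.4; e = 35.4 − 33.4 = 2
T=67: ŷ = 0.9 + 0.5·67 = 34.4; e = 35.4 − 34.4 = 1
T=84: ŷ = 0.9 + 0.5·84 = 42.9; e = 41.9 − 42.9 = -1
Largest |e| is 2 at T = 65, residual 2.

e = 2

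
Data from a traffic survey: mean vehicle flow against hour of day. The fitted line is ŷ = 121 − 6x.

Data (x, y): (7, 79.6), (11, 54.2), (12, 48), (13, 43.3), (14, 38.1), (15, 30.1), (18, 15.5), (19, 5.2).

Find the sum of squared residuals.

SSE = 13.6

x=7: ŷ = 121 − 6·7 = 79; r = 79.6 − 79 = 0.6
x=11: ŷ = 121 − 6·11 = 55; r = 54.2 − 55 = -0.8
x=12: ŷ = 121 − 6·12 = 49; r = 48 − 49 = -1
x=13: ŷ = 121 − 6·13 = 43; r = 43.3 − 43 = 0.3
x=14: ŷ = 121 − 6·14 = 37; r = 38.1 − 37 = 1.1
x=15: ŷ = 121 − 6·15 = 31; r = 30.1 − 31 = -0.9
x=18: ŷ = 121 − 6·18 = 13; r = 15.5 − 13 = 2.5
x=19: ŷ = 121 − 6·19 = 7; r = 5.2 − 7 = -1.8
SSE = 0.36 + 0.64 + 1 + 0.09 + 1.21 + 0.81 + 6.25 + 3.24 = 13.6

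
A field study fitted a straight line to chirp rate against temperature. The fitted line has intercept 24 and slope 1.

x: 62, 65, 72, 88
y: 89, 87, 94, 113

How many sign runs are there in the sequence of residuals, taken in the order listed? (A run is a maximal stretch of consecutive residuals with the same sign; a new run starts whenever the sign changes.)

x=62: ŷ = 24 + 62 = 86; r = 89 − 86 = 3
x=65: ŷ = 24 + 65 = 89; r = 87 − 89 = -2
x=72: ŷ = 24 + 72 = 96; r = 94 − 96 = -2
x=88: ŷ = 24 + 88 = 112; r = 113 − 112 = 1
Signs: + − − +
Runs: +×1, −×2, +×1 → 3

3 runs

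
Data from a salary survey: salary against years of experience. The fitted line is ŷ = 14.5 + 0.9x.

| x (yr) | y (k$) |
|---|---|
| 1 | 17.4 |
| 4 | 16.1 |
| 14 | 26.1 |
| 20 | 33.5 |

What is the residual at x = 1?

ŷ = 14.5 + 0.9·1 = 15.4
r = 17.4 − 15.4 = 2

r = 2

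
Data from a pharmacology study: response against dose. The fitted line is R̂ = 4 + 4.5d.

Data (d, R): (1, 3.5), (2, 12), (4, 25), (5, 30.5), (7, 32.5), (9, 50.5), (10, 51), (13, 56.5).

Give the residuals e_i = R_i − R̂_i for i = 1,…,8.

d=1: R̂ = 4 + 4.5·1 = 8.5; e = 3.5 − 8.5 = -5
d=2: R̂ = 4 + 4.5·2 = 13; e = 12 − 13 = -1
d=4: R̂ = 4 + 4.5·4 = 22; e = 25 − 22 = 3
d=5: R̂ = 4 + 4.5·5 = 26.5; e = 30.5 − 26.5 = 4
d=7: R̂ = 4 + 4.5·7 = 35.5; e = 32.5 − 35.5 = -3
d=9: R̂ = 4 + 4.5·9 = 44.5; e = 50.5 − 44.5 = 6
d=10: R̂ = 4 + 4.5·10 = 49; e = 51 − 49 = 2
d=13: R̂ = 4 + 4.5·13 = 62.5; e = 56.5 − 62.5 = -6

-5, -1, 3, 4, -3, 6, 2, -6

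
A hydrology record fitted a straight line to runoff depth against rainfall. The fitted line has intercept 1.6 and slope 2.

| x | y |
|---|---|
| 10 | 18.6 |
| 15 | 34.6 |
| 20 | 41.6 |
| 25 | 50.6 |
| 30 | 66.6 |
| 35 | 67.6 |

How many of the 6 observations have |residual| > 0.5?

x=10: ŷ = 1.6 + 2·10 = 21.6; r = 18.6 − 21.6 = -3
x=15: ŷ = 1.6 + 2·15 = 31.6; r = 34.6 − 31.6 = 3
x=20: ŷ = 1.6 + 2·20 = 41.6; r = 41.6 − 41.6 = 0
x=25: ŷ = 1.6 + 2·25 = 51.6; r = 50.6 − 51.6 = -1
x=30: ŷ = 1.6 + 2·30 = 61.6; r = 66.6 − 61.6 = 5
x=35: ŷ = 1.6 + 2·35 = 71.6; r = 67.6 − 71.6 = -4
|r| > 0.5: x=10 (|r|=3), x=15 (|r|=3), x=25 (|r|=1), x=30 (|r|=5), x=35 (|r|=4) → 5

5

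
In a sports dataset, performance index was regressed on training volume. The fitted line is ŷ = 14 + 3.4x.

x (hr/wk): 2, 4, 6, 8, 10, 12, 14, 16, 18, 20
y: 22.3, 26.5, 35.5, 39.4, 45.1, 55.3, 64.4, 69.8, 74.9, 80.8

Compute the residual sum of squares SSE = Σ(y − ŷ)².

SSE = 27.9

x=2: ŷ = 14 + 3.4·2 = 20.8; r = 22.3 − 20.8 = 1.5
x=4: ŷ = 14 + 3.4·4 = 27.6; r = 26.5 − 27.6 = -1.1
x=6: ŷ = 14 + 3.4·6 = 34.4; r = 35.5 − 34.4 = 1.1
x=8: ŷ = 14 + 3.4·8 = 41.2; r = 39.4 − 41.2 = -1.8
x=10: ŷ = 14 + 3.4·10 = 48; r = 45.1 − 48 = -2.9
x=12: ŷ = 14 + 3.4·12 = 54.8; r = 55.3 − 54.8 = 0.5
x=14: ŷ = 14 + 3.4·14 = 61.6; r = 64.4 − 61.6 = 2.8
x=16: ŷ = 14 + 3.4·16 = 68.4; r = 69.8 − 68.4 = 1.4
x=18: ŷ = 14 + 3.4·18 = 75.2; r = 74.9 − 75.2 = -0.3
x=20: ŷ = 14 + 3.4·20 = 82; r = 80.8 − 82 = -1.2
SSE = 2.25 + 1.21 + 1.21 + 3.24 + 8.41 + 0.25 + 7.84 + 1.96 + 0.09 + 1.44 = 27.9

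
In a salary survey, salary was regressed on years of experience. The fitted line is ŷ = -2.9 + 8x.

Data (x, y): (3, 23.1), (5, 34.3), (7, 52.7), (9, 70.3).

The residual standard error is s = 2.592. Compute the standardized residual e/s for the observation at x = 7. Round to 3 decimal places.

ŷ = -2.9 + 8·7 = 53.1
e = 52.7 − 53.1 = -0.4
e/s = -0.4 / 2.592 = -0.154

-0.154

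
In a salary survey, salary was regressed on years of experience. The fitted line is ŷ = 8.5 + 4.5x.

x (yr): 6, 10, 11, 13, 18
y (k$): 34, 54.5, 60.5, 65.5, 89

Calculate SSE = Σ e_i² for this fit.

SSE = 12

x=6: ŷ = 8.5 + 4.5·6 = 35.5; e = 34 − 35.5 = -1.5
x=10: ŷ = 8.5 + 4.5·10 = 53.5; e = 54.5 − 53.5 = 1
x=11: ŷ = 8.5 + 4.5·11 = 58; e = 60.5 − 58 = 2.5
x=13: ŷ = 8.5 + 4.5·13 = 67; e = 65.5 − 67 = -1.5
x=18: ŷ = 8.5 + 4.5·18 = 89.5; e = 89 − 89.5 = -0.5
SSE = 2.25 + 1 + 6.25 + 2.25 + 0.25 = 12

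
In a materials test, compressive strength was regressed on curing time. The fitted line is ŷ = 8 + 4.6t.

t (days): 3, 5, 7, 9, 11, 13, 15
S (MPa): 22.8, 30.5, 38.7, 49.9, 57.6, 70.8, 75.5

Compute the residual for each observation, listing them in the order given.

t=3: ŷ = 8 + 4.6·3 = 21.8; r = 22.8 − 21.8 = 1
t=5: ŷ = 8 + 4.6·5 = 31; r = 30.5 − 31 = -0.5
t=7: ŷ = 8 + 4.6·7 = 40.2; r = 38.7 − 40.2 = -1.5
t=9: ŷ = 8 + 4.6·9 = 49.4; r = 49.9 − 49.4 = 0.5
t=11: ŷ = 8 + 4.6·11 = 58.6; r = 57.6 − 58.6 = -1
t=13: ŷ = 8 + 4.6·13 = 67.8; r = 70.8 − 67.8 = 3
t=15: ŷ = 8 + 4.6·15 = 77; r = 75.5 − 77 = -1.5

1, -0.5, -1.5, 0.5, -1, 3, -1.5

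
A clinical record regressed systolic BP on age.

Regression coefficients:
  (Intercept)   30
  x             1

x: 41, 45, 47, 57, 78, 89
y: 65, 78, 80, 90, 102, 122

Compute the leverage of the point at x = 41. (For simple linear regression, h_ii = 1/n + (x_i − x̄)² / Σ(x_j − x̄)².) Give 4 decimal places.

h = 0.3442

x̄ = (41 + 45 + 47 + 57 + 78 + 89)/6 = 59.5
Σ(x − x̄)² = 342.25 + 210.25 + 156.25 + 6.25 + 342.25 + 870.25 = 1927.5
h = 1/6 + (-18.5)²/1927.5 = 0.166667 + 0.177562 = 0.3442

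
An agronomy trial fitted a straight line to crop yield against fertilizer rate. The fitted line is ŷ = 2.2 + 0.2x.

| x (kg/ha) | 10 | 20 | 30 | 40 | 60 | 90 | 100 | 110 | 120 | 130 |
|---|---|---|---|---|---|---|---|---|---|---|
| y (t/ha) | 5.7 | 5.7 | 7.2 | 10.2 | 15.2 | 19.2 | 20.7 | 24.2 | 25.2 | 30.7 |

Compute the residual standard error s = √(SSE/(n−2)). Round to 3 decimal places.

x=10: ŷ = 2.2 + 0.2·10 = 4.2; r = 5.7 − 4.2 = 1.5
x=20: ŷ = 2.2 + 0.2·20 = 6.2; r = 5.7 − 6.2 = -0.5
x=30: ŷ = 2.2 + 0.2·30 = 8.2; r = 7.2 − 8.2 = -1
x=40: ŷ = 2.2 + 0.2·40 = 10.2; r = 10.2 − 10.2 = 0
x=60: ŷ = 2.2 + 0.2·60 = 14.2; r = 15.2 − 14.2 = 1
x=90: ŷ = 2.2 + 0.2·90 = 20.2; r = 19.2 − 20.2 = -1
x=100: ŷ = 2.2 + 0.2·100 = 22.2; r = 20.7 − 22.2 = -1.5
x=110: ŷ = 2.2 + 0.2·110 = 24.2; r = 24.2 − 24.2 = 0
x=120: ŷ = 2.2 + 0.2·120 = 26.2; r = 25.2 − 26.2 = -1
x=130: ŷ = 2.2 + 0.2·130 = 28.2; r = 30.7 − 28.2 = 2.5
SSE = 2.25 + 0.25 + 1 + 0 + 1 + 1 + 2.25 + 0 + 1 + 6.25 = 15
s = √(15/8) = √1.875 ≈ 1.369

s = 1.369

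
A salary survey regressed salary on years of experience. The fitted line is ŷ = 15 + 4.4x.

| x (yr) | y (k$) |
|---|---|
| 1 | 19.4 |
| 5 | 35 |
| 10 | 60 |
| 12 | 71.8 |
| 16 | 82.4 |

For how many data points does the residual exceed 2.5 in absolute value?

x=1: ŷ = 15 + 4.4·1 = 19.4; r = 19.4 − 19.4 = 0
x=5: ŷ = 15 + 4.4·5 = 37; r = 35 − 37 = -2
x=10: ŷ = 15 + 4.4·10 = 59; r = 60 − 59 = 1
x=12: ŷ = 15 + 4.4·12 = 67.8; r = 71.8 − 67.8 = 4
x=16: ŷ = 15 + 4.4·16 = 85.4; r = 82.4 − 85.4 = -3
|r| > 2.5: x=12 (|r|=4), x=16 (|r|=3) → 2

2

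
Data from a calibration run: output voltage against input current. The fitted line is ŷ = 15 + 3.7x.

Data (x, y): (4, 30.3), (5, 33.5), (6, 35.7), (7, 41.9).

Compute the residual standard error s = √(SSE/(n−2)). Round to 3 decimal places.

x=4: ŷ = 15 + 3.7·4 = 29.8; r = 30.3 − 29.8 = 0.5
x=5: ŷ = 15 + 3.7·5 = 33.5; r = 33.5 − 33.5 = 0
x=6: ŷ = 15 + 3.7·6 = 37.2; r = 35.7 − 37.2 = -1.5
x=7: ŷ = 15 + 3.7·7 = 40.9; r = 41.9 − 40.9 = 1
SSE = 0.25 + 0 + 2.25 + 1 = 3.5
s = √(3.5/2) = √1.75 ≈ 1.323

s = 1.323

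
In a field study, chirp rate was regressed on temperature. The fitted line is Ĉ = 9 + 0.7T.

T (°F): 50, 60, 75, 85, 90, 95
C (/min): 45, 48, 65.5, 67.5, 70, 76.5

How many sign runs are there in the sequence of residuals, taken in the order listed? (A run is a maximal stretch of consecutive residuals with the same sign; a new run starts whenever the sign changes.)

5 runs

T=50: Ĉ = 9 + 0.7·50 = 44; r = 45 − 44 = 1
T=60: Ĉ = 9 + 0.7·60 = 51; r = 48 − 51 = -3
T=75: Ĉ = 9 + 0.7·75 = 61.5; r = 65.5 − 61.5 = 4
T=85: Ĉ = 9 + 0.7·85 = 68.5; r = 67.5 − 68.5 = -1
T=90: Ĉ = 9 + 0.7·90 = 72; r = 70 − 72 = -2
T=95: Ĉ = 9 + 0.7·95 = 75.5; r = 76.5 − 75.5 = 1
Signs: + − + − − +
Runs: +×1, −×1, +×1, −×2, +×1 → 5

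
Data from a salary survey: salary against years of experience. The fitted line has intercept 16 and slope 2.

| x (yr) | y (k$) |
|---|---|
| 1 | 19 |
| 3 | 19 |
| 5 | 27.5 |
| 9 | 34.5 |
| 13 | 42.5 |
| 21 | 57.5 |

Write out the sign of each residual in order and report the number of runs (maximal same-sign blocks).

4 runs

x=1: ŷ = 16 + 2·1 = 18; r = 19 − 18 = 1
x=3: ŷ = 16 + 2·3 = 22; r = 19 − 22 = -3
x=5: ŷ = 16 + 2·5 = 26; r = 27.5 − 26 = 1.5
x=9: ŷ = 16 + 2·9 = 34; r = 34.5 − 34 = 0.5
x=13: ŷ = 16 + 2·13 = 42; r = 42.5 − 42 = 0.5
x=21: ŷ = 16 + 2·21 = 58; r = 57.5 − 58 = -0.5
Signs: + − + + + −
Runs: +×1, −×1, +×3, −×1 → 4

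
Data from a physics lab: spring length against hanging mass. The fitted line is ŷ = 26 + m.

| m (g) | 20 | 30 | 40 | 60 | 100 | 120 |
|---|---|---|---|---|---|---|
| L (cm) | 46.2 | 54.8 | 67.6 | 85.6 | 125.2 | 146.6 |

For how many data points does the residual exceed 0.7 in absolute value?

m=20: ŷ = 26 + 20 = 46; e = 46.2 − 46 = 0.2
m=30: ŷ = 26 + 30 = 56; e = 54.8 − 56 = -1.2
m=40: ŷ = 26 + 40 = 66; e = 67.6 − 66 = 1.6
m=60: ŷ = 26 + 60 = 86; e = 85.6 − 86 = -0.4
m=100: ŷ = 26 + 100 = 126; e = 125.2 − 126 = -0.8
m=120: ŷ = 26 + 120 = 146; e = 146.6 − 146 = 0.6
|e| > 0.7: m=30 (|e|=1.2), m=40 (|e|=1.6), m=100 (|e|=0.8) → 3

3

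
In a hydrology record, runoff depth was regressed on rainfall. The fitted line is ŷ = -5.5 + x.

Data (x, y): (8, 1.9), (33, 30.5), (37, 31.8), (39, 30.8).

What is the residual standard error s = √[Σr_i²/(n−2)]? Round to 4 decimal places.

x=8: ŷ = -5.5 + 8 = 2.5; r = 1.9 − 2.5 = -0.6
x=33: ŷ = -5.5 + 33 = 27.5; r = 30.5 − 27.5 = 3
x=37: ŷ = -5.5 + 37 = 31.5; r = 31.8 − 31.5 = 0.3
x=39: ŷ = -5.5 + 39 = 33.5; r = 30.8 − 33.5 = -2.7
SSE = 0.36 + 9 + 0.09 + 7.29 = 16.74
s = √(16.74/2) = √8.37 ≈ 2.8931

s = 2.8931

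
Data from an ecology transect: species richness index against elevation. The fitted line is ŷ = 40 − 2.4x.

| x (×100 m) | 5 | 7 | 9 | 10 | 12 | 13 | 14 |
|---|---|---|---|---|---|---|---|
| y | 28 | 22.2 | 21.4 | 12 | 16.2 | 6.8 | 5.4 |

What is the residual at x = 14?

ŷ = 40 − 2.4·14 = 6.4
r = 5.4 − 6.4 = -1

r = -1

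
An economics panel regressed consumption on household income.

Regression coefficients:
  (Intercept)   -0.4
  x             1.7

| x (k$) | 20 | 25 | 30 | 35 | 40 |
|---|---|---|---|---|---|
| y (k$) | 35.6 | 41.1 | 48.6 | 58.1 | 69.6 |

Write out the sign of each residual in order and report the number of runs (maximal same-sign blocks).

x=20: ŷ = -0.4 + 1.7·20 = 33.6; r = 35.6 − 33.6 = 2
x=25: ŷ = -0.4 + 1.7·25 = 42.1; r = 41.1 − 42.1 = -1
x=30: ŷ = -0.4 + 1.7·30 = 50.6; r = 48.6 − 50.6 = -2
x=35: ŷ = -0.4 + 1.7·35 = 59.1; r = 58.1 − 59.1 = -1
x=40: ŷ = -0.4 + 1.7·40 = 67.6; r = 69.6 − 67.6 = 2
Signs: + − − − +
Runs: +×1, −×3, +×1 → 3

3 runs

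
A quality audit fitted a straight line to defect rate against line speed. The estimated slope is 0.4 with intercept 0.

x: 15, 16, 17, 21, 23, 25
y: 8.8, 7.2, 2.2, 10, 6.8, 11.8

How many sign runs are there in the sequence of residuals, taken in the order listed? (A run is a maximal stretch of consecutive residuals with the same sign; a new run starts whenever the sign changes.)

5 runs

x=15: ŷ = 0.4·15 = 6; r = 8.8 − 6 = 2.8
x=16: ŷ = 0.4·16 = 6.4; r = 7.2 − 6.4 = 0.8
x=17: ŷ = 0.4·17 = 6.8; r = 2.2 − 6.8 = -4.6
x=21: ŷ = 0.4·21 = 8.4; r = 10 − 8.4 = 1.6
x=23: ŷ = 0.4·23 = 9.2; r = 6.8 − 9.2 = -2.4
x=25: ŷ = 0.4·25 = 10; r = 11.8 − 10 = 1.8
Signs: + + − + − +
Runs: +×2, −×1, +×1, −×1, +×1 → 5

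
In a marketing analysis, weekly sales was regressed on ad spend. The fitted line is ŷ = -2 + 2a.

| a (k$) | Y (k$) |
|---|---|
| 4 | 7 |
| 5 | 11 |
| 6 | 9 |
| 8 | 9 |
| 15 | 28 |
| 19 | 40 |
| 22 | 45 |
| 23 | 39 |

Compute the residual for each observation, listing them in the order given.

a=4: ŷ = -2 + 2·4 = 6; e = 7 − 6 = 1
a=5: ŷ = -2 + 2·5 = 8; e = 11 − 8 = 3
a=6: ŷ = -2 + 2·6 = 10; e = 9 − 10 = -1
a=8: ŷ = -2 + 2·8 = 14; e = 9 − 14 = -5
a=15: ŷ = -2 + 2·15 = 28; e = 28 − 28 = 0
a=19: ŷ = -2 + 2·19 = 36; e = 40 − 36 = 4
a=22: ŷ = -2 + 2·22 = 42; e = 45 − 42 = 3
a=23: ŷ = -2 + 2·23 = 44; e = 39 − 44 = -5

1, 3, -1, -5, 0, 4, 3, -5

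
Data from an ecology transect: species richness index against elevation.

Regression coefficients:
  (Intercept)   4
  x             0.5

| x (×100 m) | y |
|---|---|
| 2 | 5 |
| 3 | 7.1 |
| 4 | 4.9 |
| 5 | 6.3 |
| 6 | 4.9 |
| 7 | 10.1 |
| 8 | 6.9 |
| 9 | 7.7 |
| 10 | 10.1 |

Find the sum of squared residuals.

x=2: ŷ = 4 + 0.5·2 = 5; e = 5 − 5 = 0
x=3: ŷ = 4 + 0.5·3 = 5.5; e = 7.1 − 5.5 = 1.6
x=4: ŷ = 4 + 0.5·4 = 6; e = 4.9 − 6 = -1.1
x=5: ŷ = 4 + 0.5·5 = 6.5; e = 6.3 − 6.5 = -0.2
x=6: ŷ = 4 + 0.5·6 = 7; e = 4.9 − 7 = -2.1
x=7: ŷ = 4 + 0.5·7 = 7.5; e = 10.1 − 7.5 = 2.6
x=8: ŷ = 4 + 0.5·8 = 8; e = 6.9 − 8 = -1.1
x=9: ŷ = 4 + 0.5·9 = 8.5; e = 7.7 − 8.5 = -0.8
x=10: ŷ = 4 + 0.5·10 = 9; e = 10.1 − 9 = 1.1
SSE = 0 + 2.56 + 1.21 + 0.04 + 4.41 + 6.76 + 1.21 + 0.64 + 1.21 = 18.04

SSE = 18.04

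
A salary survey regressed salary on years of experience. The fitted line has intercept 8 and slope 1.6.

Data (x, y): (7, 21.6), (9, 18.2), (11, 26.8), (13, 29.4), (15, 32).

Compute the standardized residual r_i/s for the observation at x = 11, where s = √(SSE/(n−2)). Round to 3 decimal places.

x=7: ŷ = 8 + 1.6·7 = 19.2; r = 21.6 − 19.2 = 2.4
x=9: ŷ = 8 + 1.6·9 = 22.4; r = 18.2 − 22.4 = -4.2
x=11: ŷ = 8 + 1.6·11 = 25.6; r = 26.8 − 25.6 = 1.2
x=13: ŷ = 8 + 1.6·13 = 28.8; r = 29.4 − 28.8 = 0.6
x=15: ŷ = 8 + 1.6·15 = 32; r = 32 − 32 = 0
SSE = 5.76 + 17.64 + 1.44 + 0.36 + 0 = 25.2
s = √(25.2/3) = 2.89828
r/s = 1.2 / 2.89828 = 0.414

0.414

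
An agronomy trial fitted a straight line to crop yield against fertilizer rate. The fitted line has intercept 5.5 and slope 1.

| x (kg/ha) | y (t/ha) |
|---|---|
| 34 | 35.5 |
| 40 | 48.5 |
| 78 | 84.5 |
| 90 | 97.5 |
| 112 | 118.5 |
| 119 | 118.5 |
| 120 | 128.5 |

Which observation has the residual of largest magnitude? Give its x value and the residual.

x = 119, r = -6

x=34: ŷ = 5.5 + 34 = 39.5; r = 35.5 − 39.5 = -4
x=40: ŷ = 5.5 + 40 = 45.5; r = 48.5 − 45.5 = 3
x=78: ŷ = 5.5 + 78 = 83.5; r = 84.5 − 83.5 = 1
x=90: ŷ = 5.5 + 90 = 95.5; r = 97.5 − 95.5 = 2
x=112: ŷ = 5.5 + 112 = 117.5; r = 118.5 − 117.5 = 1
x=119: ŷ = 5.5 + 119 = 124.5; r = 118.5 − 124.5 = -6
x=120: ŷ = 5.5 + 120 = 125.5; r = 128.5 − 125.5 = 3
Largest |r| is 6 at x = 119, residual -6.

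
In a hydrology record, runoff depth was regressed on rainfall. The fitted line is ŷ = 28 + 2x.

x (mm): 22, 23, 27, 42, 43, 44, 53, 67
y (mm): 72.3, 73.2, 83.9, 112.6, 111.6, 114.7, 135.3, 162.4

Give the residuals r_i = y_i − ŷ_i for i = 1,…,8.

0.3, -0.8, 1.9, 0.6, -2.4, -1.3, 1.3, 0.4

x=22: ŷ = 28 + 2·22 = 72; r = 72.3 − 72 = 0.3
x=23: ŷ = 28 + 2·23 = 74; r = 73.2 − 74 = -0.8
x=27: ŷ = 28 + 2·27 = 82; r = 83.9 − 82 = 1.9
x=42: ŷ = 28 + 2·42 = 112; r = 112.6 − 112 = 0.6
x=43: ŷ = 28 + 2·43 = 114; r = 111.6 − 114 = -2.4
x=44: ŷ = 28 + 2·44 = 116; r = 114.7 − 116 = -1.3
x=53: ŷ = 28 + 2·53 = 134; r = 135.3 − 134 = 1.3
x=67: ŷ = 28 + 2·67 = 162; r = 162.4 − 162 = 0.4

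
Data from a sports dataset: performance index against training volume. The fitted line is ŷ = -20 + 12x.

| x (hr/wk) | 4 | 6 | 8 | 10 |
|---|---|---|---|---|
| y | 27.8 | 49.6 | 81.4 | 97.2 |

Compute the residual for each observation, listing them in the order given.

x=4: ŷ = -20 + 12·4 = 28; r = 27.8 − 28 = -0.2
x=6: ŷ = -20 + 12·6 = 52; r = 49.6 − 52 = -2.4
x=8: ŷ = -20 + 12·8 = 76; r = 81.4 − 76 = 5.4
x=10: ŷ = -20 + 12·10 = 100; r = 97.2 − 100 = -2.8

-0.2, -2.4, 5.4, -2.8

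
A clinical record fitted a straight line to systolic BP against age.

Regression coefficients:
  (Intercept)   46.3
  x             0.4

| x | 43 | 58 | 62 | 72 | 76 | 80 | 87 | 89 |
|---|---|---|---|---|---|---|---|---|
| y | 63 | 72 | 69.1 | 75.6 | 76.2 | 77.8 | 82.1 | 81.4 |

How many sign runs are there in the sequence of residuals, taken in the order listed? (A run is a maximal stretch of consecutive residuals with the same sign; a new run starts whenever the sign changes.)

7 runs

x=43: ŷ = 46.3 + 0.4·43 = 63.5; r = 63 − 63.5 = -0.5
x=58: ŷ = 46.3 + 0.4·58 = 69.5; r = 72 − 69.5 = 2.5
x=62: ŷ = 46.3 + 0.4·62 = 71.1; r = 69.1 − 71.1 = -2
x=72: ŷ = 46.3 + 0.4·72 = 75.1; r = 75.6 − 75.1 = 0.5
x=76: ŷ = 46.3 + 0.4·76 = 76.7; r = 76.2 − 76.7 = -0.5
x=80: ŷ = 46.3 + 0.4·80 = 78.3; r = 77.8 − 78.3 = -0.5
x=87: ŷ = 46.3 + 0.4·87 = 81.1; r = 82.1 − 81.1 = 1
x=89: ŷ = 46.3 + 0.4·89 = 81.9; r = 81.4 − 81.9 = -0.5
Signs: − + − + − − + −
Runs: −×1, +×1, −×1, +×1, −×2, +×1, −×1 → 7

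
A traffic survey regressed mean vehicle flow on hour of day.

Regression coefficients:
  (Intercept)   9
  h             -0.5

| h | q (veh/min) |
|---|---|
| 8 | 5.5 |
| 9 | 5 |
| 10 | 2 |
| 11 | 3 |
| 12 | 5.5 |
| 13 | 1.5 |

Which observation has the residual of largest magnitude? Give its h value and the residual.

h = 12, r = 2.5

h=8: ŷ = 9 − 0.5·8 = 5; r = 5.5 − 5 = 0.5
h=9: ŷ = 9 − 0.5·9 = 4.5; r = 5 − 4.5 = 0.5
h=10: ŷ = 9 − 0.5·10 = 4; r = 2 − 4 = -2
h=11: ŷ = 9 − 0.5·11 = 3.5; r = 3 − 3.5 = -0.5
h=12: ŷ = 9 − 0.5·12 = 3; r = 5.5 − 3 = 2.5
h=13: ŷ = 9 − 0.5·13 = 2.5; r = 1.5 − 2.5 = -1
Largest |r| is 2.5 at h = 12, residual 2.5.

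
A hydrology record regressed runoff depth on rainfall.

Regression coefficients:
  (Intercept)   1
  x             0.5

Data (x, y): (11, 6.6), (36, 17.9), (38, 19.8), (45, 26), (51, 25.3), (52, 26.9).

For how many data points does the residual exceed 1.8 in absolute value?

1

x=11: ŷ = 1 + 0.5·11 = 6.5; e = 6.6 − 6.5 = 0.1
x=36: ŷ = 1 + 0.5·36 = 19; e = 17.9 − 19 = -1.1
x=38: ŷ = 1 + 0.5·38 = 20; e = 19.8 − 20 = -0.2
x=45: ŷ = 1 + 0.5·45 = 23.5; e = 26 − 23.5 = 2.5
x=51: ŷ = 1 + 0.5·51 = 26.5; e = 25.3 − 26.5 = -1.2
x=52: ŷ = 1 + 0.5·52 = 27; e = 26.9 − 27 = -0.1
|e| > 1.8: x=45 (|e|=2.5) → 1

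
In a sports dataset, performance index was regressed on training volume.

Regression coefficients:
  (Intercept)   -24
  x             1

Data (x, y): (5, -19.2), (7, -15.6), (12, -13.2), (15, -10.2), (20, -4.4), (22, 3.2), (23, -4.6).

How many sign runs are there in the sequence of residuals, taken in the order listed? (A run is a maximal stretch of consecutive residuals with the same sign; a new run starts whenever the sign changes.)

5 runs

x=5: ŷ = -24 + 5 = -19; r = -19.2 − (-19) = -0.2
x=7: ŷ = -24 + 7 = -17; r = -15.6 − (-17) = 1.4
x=12: ŷ = -24 + 12 = -12; r = -13.2 − (-12) = -1.2
x=15: ŷ = -24 + 15 = -9; r = -10.2 − (-9) = -1.2
x=20: ŷ = -24 + 20 = -4; r = -4.4 − (-4) = -0.4
x=22: ŷ = -24 + 22 = -2; r = 3.2 − (-2) = 5.2
x=23: ŷ = -24 + 23 = -1; r = -4.6 − (-1) = -3.6
Signs: − + − − − + −
Runs: −×1, +×1, −×3, +×1, −×1 → 5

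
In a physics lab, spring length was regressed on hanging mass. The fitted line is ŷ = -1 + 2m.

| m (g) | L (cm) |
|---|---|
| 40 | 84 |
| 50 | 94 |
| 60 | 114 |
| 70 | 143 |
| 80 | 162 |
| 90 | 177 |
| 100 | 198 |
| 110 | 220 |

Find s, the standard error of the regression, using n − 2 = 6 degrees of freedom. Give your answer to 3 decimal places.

m=40: ŷ = -1 + 2·40 = 79; r = 84 − 79 = 5
m=50: ŷ = -1 + 2·50 = 99; r = 94 − 99 = -5
m=60: ŷ = -1 + 2·60 = 119; r = 114 − 119 = -5
m=70: ŷ = -1 + 2·70 = 139; r = 143 − 139 = 4
m=80: ŷ = -1 + 2·80 = 159; r = 162 − 159 = 3
m=90: ŷ = -1 + 2·90 = 179; r = 177 − 179 = -2
m=100: ŷ = -1 + 2·100 = 199; r = 198 − 199 = -1
m=110: ŷ = -1 + 2·110 = 219; r = 220 − 219 = 1
SSE = 25 + 25 + 25 + 16 + 9 + 4 + 1 + 1 = 106
s = √(106/6) = √17.6667 ≈ 4.203

s = 4.203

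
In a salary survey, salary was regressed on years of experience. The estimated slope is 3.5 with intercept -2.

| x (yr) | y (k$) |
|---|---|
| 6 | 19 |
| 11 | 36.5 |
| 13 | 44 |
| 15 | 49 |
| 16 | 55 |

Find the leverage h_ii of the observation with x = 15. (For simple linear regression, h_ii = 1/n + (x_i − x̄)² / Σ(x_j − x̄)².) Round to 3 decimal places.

h = 0.325

x̄ = (6 + 11 + 13 + 15 + 16)/5 = 12.2
Σ(x − x̄)² = 38.44 + 1.44 + 0.64 + 7.84 + 14.44 = 62.8
h = 1/5 + (2.8)²/62.8 = 0.2 + 0.124841 = 0.325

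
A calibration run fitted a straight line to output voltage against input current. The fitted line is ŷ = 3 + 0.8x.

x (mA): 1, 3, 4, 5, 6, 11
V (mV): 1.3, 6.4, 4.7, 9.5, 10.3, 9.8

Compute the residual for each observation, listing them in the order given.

-2.5, 1, -1.5, 2.5, 2.5, -2

x=1: ŷ = 3 + 0.8·1 = 3.8; r = 1.3 − 3.8 = -2.5
x=3: ŷ = 3 + 0.8·3 = 5.4; r = 6.4 − 5.4 = 1
x=4: ŷ = 3 + 0.8·4 = 6.2; r = 4.7 − 6.2 = -1.5
x=5: ŷ = 3 + 0.8·5 = 7; r = 9.5 − 7 = 2.5
x=6: ŷ = 3 + 0.8·6 = 7.8; r = 10.3 − 7.8 = 2.5
x=11: ŷ = 3 + 0.8·11 = 11.8; r = 9.8 − 11.8 = -2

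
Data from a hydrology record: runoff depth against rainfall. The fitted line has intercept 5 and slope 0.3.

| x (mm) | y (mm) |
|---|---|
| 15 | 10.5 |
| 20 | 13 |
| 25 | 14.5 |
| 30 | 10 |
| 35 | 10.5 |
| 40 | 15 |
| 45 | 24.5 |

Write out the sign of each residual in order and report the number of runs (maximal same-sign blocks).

3 runs

x=15: ŷ = 5 + 0.3·15 = 9.5; e = 10.5 − 9.5 = 1
x=20: ŷ = 5 + 0.3·20 = 11; e = 13 − 11 = 2
x=25: ŷ = 5 + 0.3·25 = 12.5; e = 14.5 − 12.5 = 2
x=30: ŷ = 5 + 0.3·30 = 14; e = 10 − 14 = -4
x=35: ŷ = 5 + 0.3·35 = 15.5; e = 10.5 − 15.5 = -5
x=40: ŷ = 5 + 0.3·40 = 17; e = 15 − 17 = -2
x=45: ŷ = 5 + 0.3·45 = 18.5; e = 24.5 − 18.5 = 6
Signs: + + + − − − +
Runs: +×3, −×3, +×1 → 3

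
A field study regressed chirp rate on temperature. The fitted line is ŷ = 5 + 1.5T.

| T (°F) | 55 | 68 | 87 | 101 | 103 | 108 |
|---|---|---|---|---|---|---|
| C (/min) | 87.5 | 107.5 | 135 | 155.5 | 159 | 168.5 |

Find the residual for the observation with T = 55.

r = 0

ŷ = 5 + 1.5·55 = 87.5
r = 87.5 − 87.5 = 0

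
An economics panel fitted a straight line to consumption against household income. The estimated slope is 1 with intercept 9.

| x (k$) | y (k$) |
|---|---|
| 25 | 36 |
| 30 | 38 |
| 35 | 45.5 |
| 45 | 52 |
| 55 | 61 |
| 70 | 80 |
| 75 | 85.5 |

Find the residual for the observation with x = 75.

r = 1.5

ŷ = 9 + 75 = 84
r = 85.5 − 84 = 1.5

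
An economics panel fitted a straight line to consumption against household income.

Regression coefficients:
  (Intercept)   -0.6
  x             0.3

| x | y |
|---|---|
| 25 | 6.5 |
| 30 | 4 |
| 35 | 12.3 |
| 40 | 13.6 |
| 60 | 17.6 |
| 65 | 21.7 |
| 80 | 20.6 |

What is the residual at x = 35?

ŷ = -0.6 + 0.3·35 = 9.9
r = 12.3 − 9.9 = 2.4

r = 2.4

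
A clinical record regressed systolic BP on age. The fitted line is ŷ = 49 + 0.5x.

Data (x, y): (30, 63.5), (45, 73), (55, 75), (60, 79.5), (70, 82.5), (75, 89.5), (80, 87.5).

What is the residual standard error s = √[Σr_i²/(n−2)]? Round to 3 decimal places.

s = 1.924

x=30: ŷ = 49 + 0.5·30 = 64; r = 63.5 − 64 = -0.5
x=45: ŷ = 49 + 0.5·45 = 71.5; r = 73 − 71.5 = 1.5
x=55: ŷ = 49 + 0.5·55 = 76.5; r = 75 − 76.5 = -1.5
x=60: ŷ = 49 + 0.5·60 = 79; r = 79.5 − 79 = 0.5
x=70: ŷ = 49 + 0.5·70 = 84; r = 82.5 − 84 = -1.5
x=75: ŷ = 49 + 0.5·75 = 86.5; r = 89.5 − 86.5 = 3
x=80: ŷ = 49 + 0.5·80 = 89; r = 87.5 − 89 = -1.5
SSE = 0.25 + 2.25 + 2.25 + 0.25 + 2.25 + 9 + 2.25 = 18.5
s = √(18.5/5) = √3.7 ≈ 1.924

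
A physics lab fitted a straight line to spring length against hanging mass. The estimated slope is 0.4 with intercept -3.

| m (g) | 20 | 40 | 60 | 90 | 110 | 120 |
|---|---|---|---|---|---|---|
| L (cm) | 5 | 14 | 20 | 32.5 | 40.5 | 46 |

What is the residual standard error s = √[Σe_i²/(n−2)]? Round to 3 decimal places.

m=20: L̂ = -3 + 0.4·20 = 5; e = 5 − 5 = 0
m=40: L̂ = -3 + 0.4·40 = 13; e = 14 − 13 = 1
m=60: L̂ = -3 + 0.4·60 = 21; e = 20 − 21 = -1
m=90: L̂ = -3 + 0.4·90 = 33; e = 32.5 − 33 = -0.5
m=110: L̂ = -3 + 0.4·110 = 41; e = 40.5 − 41 = -0.5
m=120: L̂ = -3 + 0.4·120 = 45; e = 46 − 45 = 1
SSE = 0 + 1 + 1 + 0.25 + 0.25 + 1 = 3.5
s = √(3.5/4) = √0.875 ≈ 0.935

s = 0.935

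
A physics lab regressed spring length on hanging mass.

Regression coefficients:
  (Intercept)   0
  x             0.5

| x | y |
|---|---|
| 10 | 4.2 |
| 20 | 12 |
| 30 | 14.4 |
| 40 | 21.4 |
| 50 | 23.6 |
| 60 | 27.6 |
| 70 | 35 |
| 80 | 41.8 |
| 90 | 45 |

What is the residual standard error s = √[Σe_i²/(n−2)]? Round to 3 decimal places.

x=10: ŷ = 0.5·10 = 5; e = 4.2 − 5 = -0.8
x=20: ŷ = 0.5·20 = 10; e = 12 − 10 = 2
x=30: ŷ = 0.5·30 = 15; e = 14.4 − 15 = -0.6
x=40: ŷ = 0.5·40 = 20; e = 21.4 − 20 = 1.4
x=50: ŷ = 0.5·50 = 25; e = 23.6 − 25 = -1.4
x=60: ŷ = 0.5·60 = 30; e = 27.6 − 30 = -2.4
x=70: ŷ = 0.5·70 = 35; e = 35 − 35 = 0
x=80: ŷ = 0.5·80 = 40; e = 41.8 − 40 = 1.8
x=90: ŷ = 0.5·90 = 45; e = 45 − 45 = 0
SSE = 0.64 + 4 + 0.36 + 1.96 + 1.96 + 5.76 + 0 + 3.24 + 0 = 17.92
s = √(17.92/7) = √2.56 ≈ 1.600

s = 1.600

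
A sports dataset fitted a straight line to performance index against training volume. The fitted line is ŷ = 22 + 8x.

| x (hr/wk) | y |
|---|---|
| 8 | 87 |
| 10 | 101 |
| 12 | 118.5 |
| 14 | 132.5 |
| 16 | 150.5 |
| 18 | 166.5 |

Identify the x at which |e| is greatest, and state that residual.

x = 14, e = -1.5

x=8: ŷ = 22 + 8·8 = 86; e = 87 − 86 = 1
x=10: ŷ = 22 + 8·10 = 102; e = 101 − 102 = -1
x=12: ŷ = 22 + 8·12 = 118; e = 118.5 − 118 = 0.5
x=14: ŷ = 22 + 8·14 = 134; e = 132.5 − 134 = -1.5
x=16: ŷ = 22 + 8·16 = 150; e = 150.5 − 150 = 0.5
x=18: ŷ = 22 + 8·18 = 166; e = 166.5 − 166 = 0.5
Largest |e| is 1.5 at x = 14, residual -1.5.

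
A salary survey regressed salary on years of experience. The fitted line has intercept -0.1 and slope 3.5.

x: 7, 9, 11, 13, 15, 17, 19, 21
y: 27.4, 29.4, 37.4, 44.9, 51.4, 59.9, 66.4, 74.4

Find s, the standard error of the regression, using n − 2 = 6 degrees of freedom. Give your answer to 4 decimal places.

s = 1.6583

x=7: ŷ = -0.1 + 3.5·7 = 24.4; r = 27.4 − 24.4 = 3
x=9: ŷ = -0.1 + 3.5·9 = 31.4; r = 29.4 − 31.4 = -2
x=11: ŷ = -0.1 + 3.5·11 = 38.4; r = 37.4 − 38.4 = -1
x=13: ŷ = -0.1 + 3.5·13 = 45.4; r = 44.9 − 45.4 = -0.5
x=15: ŷ = -0.1 + 3.5·15 = 52.4; r = 51.4 − 52.4 = -1
x=17: ŷ = -0.1 + 3.5·17 = 59.4; r = 59.9 − 59.4 = 0.5
x=19: ŷ = -0.1 + 3.5·19 = 66.4; r = 66.4 − 66.4 = 0
x=21: ŷ = -0.1 + 3.5·21 = 73.4; r = 74.4 − 73.4 = 1
SSE = 9 + 4 + 1 + 0.25 + 1 + 0.25 + 0 + 1 = 16.5
s = √(16.5/6) = √2.75 ≈ 1.6583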